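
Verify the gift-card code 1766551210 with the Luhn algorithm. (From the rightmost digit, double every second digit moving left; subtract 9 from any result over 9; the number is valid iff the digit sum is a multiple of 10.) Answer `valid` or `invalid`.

valid

From the right, keep odd positions and double even positions (subtract 9 from any doubled value over 9):
  doubled (positions 2,4,...): 2 2 1 3 2 → sum 10
  kept (positions 1,3,...): 0 2 5 6 7 → sum 20
Total = 30.
30 mod 10 = 0, so the number is valid.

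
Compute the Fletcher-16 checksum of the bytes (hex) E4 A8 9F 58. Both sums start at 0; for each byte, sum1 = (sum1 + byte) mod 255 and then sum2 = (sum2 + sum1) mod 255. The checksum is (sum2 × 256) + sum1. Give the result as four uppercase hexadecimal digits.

Running sums (mod 255):
  after byte 0 (E4): sum1=228, sum2=228
  after byte 1 (A8): sum1=141, sum2=114
  after byte 2 (9F): sum1=45, sum2=159
  after byte 3 (58): sum1=133, sum2=37
Checksum = sum2·256 + sum1 = 37·256 + 133 = 9605 = 0x2585.

2585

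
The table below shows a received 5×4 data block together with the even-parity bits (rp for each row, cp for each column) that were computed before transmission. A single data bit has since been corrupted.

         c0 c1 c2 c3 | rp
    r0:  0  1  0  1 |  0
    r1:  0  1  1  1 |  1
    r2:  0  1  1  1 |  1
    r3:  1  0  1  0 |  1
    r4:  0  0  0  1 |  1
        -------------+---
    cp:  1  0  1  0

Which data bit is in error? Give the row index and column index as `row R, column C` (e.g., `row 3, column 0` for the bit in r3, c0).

Recompute each row's even parity and compare to rp:
  r0: data parity 0, sent rp 0 → ok
  r1: data parity 1, sent rp 1 → ok
  r2: data parity 1, sent rp 1 → ok
  r3: data parity 0, sent rp 1 → mismatch
  r4: data parity 1, sent rp 1 → ok
Recompute each column's even parity and compare to cp:
  c0: data parity 1, sent cp 1 → ok
  c1: data parity 1, sent cp 0 → mismatch
  c2: data parity 1, sent cp 1 → ok
  c3: data parity 0, sent cp 0 → ok
Exactly one row (r3) and one column (c1) fail → the flipped bit is at their intersection.

row 3, column 1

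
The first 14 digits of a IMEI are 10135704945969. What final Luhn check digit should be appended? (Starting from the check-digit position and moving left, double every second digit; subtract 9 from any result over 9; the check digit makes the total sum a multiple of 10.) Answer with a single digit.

Partial digits right→left: 9 6 9 5 4 9 4 0 7 5 3 1 0 1
Double every second digit counting from the check-digit position (so the 1st, 3rd, 5th, ... of the partial from the right).
  doubled (with −9 where >9): 9 9 8 8 5 6 0 → sum 45
  kept as-is: 6 5 9 0 5 1 1 → sum 27
Total = 45 + 27 = 72.
Check digit = (10 − (72 mod 10)) mod 10 = 8.

8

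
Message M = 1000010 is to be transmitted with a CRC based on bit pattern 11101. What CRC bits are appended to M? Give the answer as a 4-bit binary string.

Append 4 zeros: 10000100000. Divide by 11101 (XOR where the leading bit is 1):
  pos 0: 10000 XOR 11101 = 01101
  pos 1: 11011 XOR 11101 = 00110
  pos 3: 11000 XOR 11101 = 00101
  pos 5: 10100 XOR 11101 = 01001
  pos 6: 10010 XOR 11101 = 01111
Remainder (last 4 bits) = 1111. This is the CRC / FCS.

1111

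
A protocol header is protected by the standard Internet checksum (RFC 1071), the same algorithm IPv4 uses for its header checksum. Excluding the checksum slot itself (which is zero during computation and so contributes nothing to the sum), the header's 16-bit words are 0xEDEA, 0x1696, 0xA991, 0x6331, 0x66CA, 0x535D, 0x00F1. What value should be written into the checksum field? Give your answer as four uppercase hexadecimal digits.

33A3

One's-complement addition (fold any carry out of bit 15 back into bit 0):
  0xEDEA + 0x1696 = 0x10480 → wrap carry → 0x0481
  0x0481 + 0xA991 = 0x0AE12
  0xAE12 + 0x6331 = 0x11143 → wrap carry → 0x1144
  0x1144 + 0x66CA = 0x0780E
  0x780E + 0x535D = 0x0CB6B
  0xCB6B + 0x00F1 = 0x0CC5C
One's-complement sum = 0xCC5C.
Checksum = ~0xCC5C & 0xFFFF = 0x33A3.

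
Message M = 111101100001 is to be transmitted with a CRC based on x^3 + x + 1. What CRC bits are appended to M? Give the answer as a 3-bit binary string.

Append 3 zeros: 111101100001000. Divide by 1011 (XOR where the leading bit is 1):
  pos 0: 1111 XOR 1011 = 0100
  pos 1: 1000 XOR 1011 = 0011
  pos 3: 1111 XOR 1011 = 0100
  pos 4: 1000 XOR 1011 = 0011
  pos 6: 1100 XOR 1011 = 0111
  pos 7: 1110 XOR 1011 = 0101
  pos 8: 1011 XOR 1011 = 0000
Remainder (last 3 bits) = 000. This is the CRC / FCS.

000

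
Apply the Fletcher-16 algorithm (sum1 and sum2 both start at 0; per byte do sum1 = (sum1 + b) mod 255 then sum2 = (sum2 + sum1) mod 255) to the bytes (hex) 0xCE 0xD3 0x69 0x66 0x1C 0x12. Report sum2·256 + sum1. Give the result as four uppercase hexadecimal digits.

Running sums (mod 255):
  after byte 0 (0xCE): sum1=206, sum2=206
  after byte 1 (0xD3): sum1=162, sum2=113
  after byte 2 (0x69): sum1=12, sum2=125
  after byte 3 (0x66): sum1=114, sum2=239
  after byte 4 (0x1C): sum1=142, sum2=126
  after byte 5 (0x12): sum1=160, sum2=31
Checksum = sum2·256 + sum1 = 31·256 + 160 = 8096 = 0x1FA0.

1FA0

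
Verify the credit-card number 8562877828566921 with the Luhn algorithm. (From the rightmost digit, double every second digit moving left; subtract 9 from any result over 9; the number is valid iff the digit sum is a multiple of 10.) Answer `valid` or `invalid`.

valid

From the right, keep odd positions and double even positions (subtract 9 from any doubled value over 9):
  doubled (positions 2,4,...): 4 3 1 4 5 7 3 7 → sum 34
  kept (positions 1,3,...): 1 9 6 8 8 7 2 5 → sum 46
Total = 80.
80 mod 10 = 0, so the number is valid.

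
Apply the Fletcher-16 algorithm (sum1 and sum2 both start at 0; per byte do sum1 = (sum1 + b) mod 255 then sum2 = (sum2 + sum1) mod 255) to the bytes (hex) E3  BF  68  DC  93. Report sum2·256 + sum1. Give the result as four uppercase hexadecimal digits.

Running sums (mod 255):
  after byte 0 (E3): sum1=227, sum2=227
  after byte 1 (BF): sum1=163, sum2=135
  after byte 2 (68): sum1=12, sum2=147
  after byte 3 (DC): sum1=232, sum2=124
  after byte 4 (93): sum1=124, sum2=248
Checksum = sum2·256 + sum1 = 248·256 + 124 = 63612 = 0xF87C.

F87C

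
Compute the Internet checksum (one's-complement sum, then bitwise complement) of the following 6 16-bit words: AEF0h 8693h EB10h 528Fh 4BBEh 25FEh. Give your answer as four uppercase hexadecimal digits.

One's-complement addition (fold any carry out of bit 15 back into bit 0):
  0xAEF0 + 0x8693 = 0x13583 → wrap carry → 0x3584
  0x3584 + 0xEB10 = 0x12094 → wrap carry → 0x2095
  0x2095 + 0x528F = 0x07324
  0x7324 + 0x4BBE = 0x0BEE2
  0xBEE2 + 0x25FE = 0x0E4E0
One's-complement sum = 0xE4E0.
Checksum = ~0xE4E0 & 0xFFFF = 0x1B1F.

1B1F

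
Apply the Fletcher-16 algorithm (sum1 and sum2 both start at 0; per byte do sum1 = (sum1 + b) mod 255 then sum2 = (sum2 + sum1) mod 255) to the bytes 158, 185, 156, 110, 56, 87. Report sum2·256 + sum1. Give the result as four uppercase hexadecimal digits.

DDF2

Running sums (mod 255):
  after byte 0 (158): sum1=158, sum2=158
  after byte 1 (185): sum1=88, sum2=246
  after byte 2 (156): sum1=244, sum2=235
  after byte 3 (110): sum1=99, sum2=79
  after byte 4 (56): sum1=155, sum2=234
  after byte 5 (87): sum1=242, sum2=221
Checksum = sum2·256 + sum1 = 221·256 + 242 = 56818 = 0xDDF2.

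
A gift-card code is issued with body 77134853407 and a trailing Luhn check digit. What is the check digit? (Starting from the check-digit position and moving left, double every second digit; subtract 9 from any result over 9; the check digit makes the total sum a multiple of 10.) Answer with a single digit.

0

Partial digits right→left: 7 0 4 3 5 8 4 3 1 7 7
Double every second digit counting from the check-digit position (so the 1st, 3rd, 5th, ... of the partial from the right).
  doubled (with −9 where >9): 5 8 1 8 2 5 → sum 29
  kept as-is: 0 3 8 3 7 → sum 21
Total = 29 + 21 = 50.
Check digit = (10 − (50 mod 10)) mod 10 = 0.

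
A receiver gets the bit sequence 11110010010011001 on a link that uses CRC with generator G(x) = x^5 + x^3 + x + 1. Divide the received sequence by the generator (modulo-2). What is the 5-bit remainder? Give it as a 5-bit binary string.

Modulo-2 division of 11110010010011001 by 101011:
  pos 0: 111100 XOR 101011 = 010111
  pos 1: 101111 XOR 101011 = 000100
  pos 4: 100001 XOR 101011 = 001010
  pos 6: 101000 XOR 101011 = 000011
  pos 10: 111100 XOR 101011 = 010111
  pos 11: 101111 XOR 101011 = 000100
Remainder = 00100 (nonzero — an error is detected).

00100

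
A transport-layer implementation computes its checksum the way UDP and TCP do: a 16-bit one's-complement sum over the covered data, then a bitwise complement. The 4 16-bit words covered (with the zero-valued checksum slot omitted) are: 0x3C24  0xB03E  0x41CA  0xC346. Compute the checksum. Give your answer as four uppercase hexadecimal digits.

0E8C

One's-complement addition (fold any carry out of bit 15 back into bit 0):
  0x3C24 + 0xB03E = 0x0EC62
  0xEC62 + 0x41CA = 0x12E2C → wrap carry → 0x2E2D
  0x2E2D + 0xC346 = 0x0F173
One's-complement sum = 0xF173.
Checksum = ~0xF173 & 0xFFFF = 0x0E8C.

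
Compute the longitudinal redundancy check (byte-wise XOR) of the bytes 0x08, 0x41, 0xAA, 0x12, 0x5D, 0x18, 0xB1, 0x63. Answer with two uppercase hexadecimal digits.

66

XOR the bytes together:
  start with 0x08
  0x08 ⊕ 0x41 = 0x49
  0x49 ⊕ 0xAA = 0xE3
  0xE3 ⊕ 0x12 = 0xF1
  0xF1 ⊕ 0x5D = 0xAC
  0xAC ⊕ 0x18 = 0xB4
  0xB4 ⊕ 0xB1 = 0x05
  0x05 ⊕ 0x63 = 0x66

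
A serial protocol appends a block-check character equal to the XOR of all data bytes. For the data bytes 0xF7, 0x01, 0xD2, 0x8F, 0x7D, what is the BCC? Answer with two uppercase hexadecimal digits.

D6

XOR the bytes together:
  start with 0xF7
  0xF7 ⊕ 0x01 = 0xF6
  0xF6 ⊕ 0xD2 = 0x24
  0x24 ⊕ 0x8F = 0xAB
  0xAB ⊕ 0x7D = 0xD6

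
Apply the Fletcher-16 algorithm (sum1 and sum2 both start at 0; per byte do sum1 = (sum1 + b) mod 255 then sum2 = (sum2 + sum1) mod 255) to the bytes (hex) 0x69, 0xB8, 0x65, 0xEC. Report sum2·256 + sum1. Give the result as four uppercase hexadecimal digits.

8774

Running sums (mod 255):
  after byte 0 (0x69): sum1=105, sum2=105
  after byte 1 (0xB8): sum1=34, sum2=139
  after byte 2 (0x65): sum1=135, sum2=19
  after byte 3 (0xEC): sum1=116, sum2=135
Checksum = sum2·256 + sum1 = 135·256 + 116 = 34676 = 0x8774.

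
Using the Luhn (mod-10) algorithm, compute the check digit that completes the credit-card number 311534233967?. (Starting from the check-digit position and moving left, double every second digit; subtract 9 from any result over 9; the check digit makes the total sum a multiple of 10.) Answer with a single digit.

Partial digits right→left: 7 6 9 3 3 2 4 3 5 1 1 3
Double every second digit counting from the check-digit position (so the 1st, 3rd, 5th, ... of the partial from the right).
  doubled (with −9 where >9): 5 9 6 8 1 2 → sum 31
  kept as-is: 6 3 2 3 1 3 → sum 18
Total = 31 + 18 = 49.
Check digit = (10 − (49 mod 10)) mod 10 = 1.

1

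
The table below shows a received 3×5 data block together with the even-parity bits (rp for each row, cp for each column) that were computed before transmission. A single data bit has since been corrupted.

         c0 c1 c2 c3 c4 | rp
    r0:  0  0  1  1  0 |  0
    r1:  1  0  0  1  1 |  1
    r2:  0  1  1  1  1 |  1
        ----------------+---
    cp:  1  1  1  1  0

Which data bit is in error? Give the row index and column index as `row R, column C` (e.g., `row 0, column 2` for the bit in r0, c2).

Recompute each row's even parity and compare to rp:
  r0: data parity 0, sent rp 0 → ok
  r1: data parity 1, sent rp 1 → ok
  r2: data parity 0, sent rp 1 → mismatch
Recompute each column's even parity and compare to cp:
  c0: data parity 1, sent cp 1 → ok
  c1: data parity 1, sent cp 1 → ok
  c2: data parity 0, sent cp 1 → mismatch
  c3: data parity 1, sent cp 1 → ok
  c4: data parity 0, sent cp 0 → ok
Exactly one row (r2) and one column (c2) fail → the flipped bit is at their intersection.

row 2, column 2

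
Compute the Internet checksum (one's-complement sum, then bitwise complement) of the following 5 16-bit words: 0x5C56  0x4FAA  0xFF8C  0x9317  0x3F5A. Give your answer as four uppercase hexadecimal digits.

8200

One's-complement addition (fold any carry out of bit 15 back into bit 0):
  0x5C56 + 0x4FAA = 0x0AC00
  0xAC00 + 0xFF8C = 0x1AB8C → wrap carry → 0xAB8D
  0xAB8D + 0x9317 = 0x13EA4 → wrap carry → 0x3EA5
  0x3EA5 + 0x3F5A = 0x07DFF
One's-complement sum = 0x7DFF.
Checksum = ~0x7DFF & 0xFFFF = 0x8200.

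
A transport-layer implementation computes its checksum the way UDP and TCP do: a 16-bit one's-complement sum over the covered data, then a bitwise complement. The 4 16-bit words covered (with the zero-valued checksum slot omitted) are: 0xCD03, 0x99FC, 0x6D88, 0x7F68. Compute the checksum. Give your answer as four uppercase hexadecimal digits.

AC0E

One's-complement addition (fold any carry out of bit 15 back into bit 0):
  0xCD03 + 0x99FC = 0x166FF → wrap carry → 0x6700
  0x6700 + 0x6D88 = 0x0D488
  0xD488 + 0x7F68 = 0x153F0 → wrap carry → 0x53F1
One's-complement sum = 0x53F1.
Checksum = ~0x53F1 & 0xFFFF = 0xAC0E.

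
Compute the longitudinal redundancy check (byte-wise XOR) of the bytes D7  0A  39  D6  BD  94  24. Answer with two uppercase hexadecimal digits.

XOR the bytes together:
  start with 0xD7
  0xD7 ⊕ 0x0A = 0xDD
  0xDD ⊕ 0x39 = 0xE4
  0xE4 ⊕ 0xD6 = 0x32
  0x32 ⊕ 0xBD = 0x8F
  0x8F ⊕ 0x94 = 0x1B
  0x1B ⊕ 0x24 = 0x3F

3F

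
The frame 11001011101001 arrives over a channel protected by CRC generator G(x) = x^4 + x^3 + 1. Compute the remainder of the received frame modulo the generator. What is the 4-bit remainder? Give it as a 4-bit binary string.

Modulo-2 division of 11001011101001 by 11001:
  pos 0: 11001 XOR 11001 = 00000
  pos 6: 11101 XOR 11001 = 00100
  pos 8: 10000 XOR 11001 = 01001
  pos 9: 10011 XOR 11001 = 01010
Remainder = 1010 (nonzero — an error is detected).

1010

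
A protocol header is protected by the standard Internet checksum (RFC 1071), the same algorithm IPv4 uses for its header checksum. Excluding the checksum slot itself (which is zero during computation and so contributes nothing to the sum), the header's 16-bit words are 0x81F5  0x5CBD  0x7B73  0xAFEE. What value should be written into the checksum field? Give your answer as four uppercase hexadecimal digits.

One's-complement addition (fold any carry out of bit 15 back into bit 0):
  0x81F5 + 0x5CBD = 0x0DEB2
  0xDEB2 + 0x7B73 = 0x15A25 → wrap carry → 0x5A26
  0x5A26 + 0xAFEE = 0x10A14 → wrap carry → 0x0A15
One's-complement sum = 0x0A15.
Checksum = ~0x0A15 & 0xFFFF = 0xF5EA.

F5EA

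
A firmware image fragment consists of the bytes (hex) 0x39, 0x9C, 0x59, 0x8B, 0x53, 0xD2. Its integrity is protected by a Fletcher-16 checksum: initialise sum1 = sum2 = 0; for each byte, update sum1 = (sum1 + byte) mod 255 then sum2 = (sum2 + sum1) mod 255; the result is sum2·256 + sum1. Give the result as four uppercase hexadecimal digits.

Running sums (mod 255):
  after byte 0 (0x39): sum1=57, sum2=57
  after byte 1 (0x9C): sum1=213, sum2=15
  after byte 2 (0x59): sum1=47, sum2=62
  after byte 3 (0x8B): sum1=186, sum2=248
  after byte 4 (0x53): sum1=14, sum2=7
  after byte 5 (0xD2): sum1=224, sum2=231
Checksum = sum2·256 + sum1 = 231·256 + 224 = 59360 = 0xE7E0.

E7E0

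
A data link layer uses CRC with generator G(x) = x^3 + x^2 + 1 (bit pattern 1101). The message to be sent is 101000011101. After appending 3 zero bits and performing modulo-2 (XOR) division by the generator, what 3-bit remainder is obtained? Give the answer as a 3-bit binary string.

Append 3 zeros: 101000011101000. Divide by 1101 (XOR where the leading bit is 1):
  pos 0: 1010 XOR 1101 = 0111
  pos 1: 1110 XOR 1101 = 0011
  pos 3: 1100 XOR 1101 = 0001
  pos 6: 1111 XOR 1101 = 0010
  pos 8: 1001 XOR 1101 = 0100
  pos 9: 1000 XOR 1101 = 0101
  pos 10: 1010 XOR 1101 = 0111
  pos 11: 1110 XOR 1101 = 0011
Remainder (last 3 bits) = 011. This is the CRC / FCS.

011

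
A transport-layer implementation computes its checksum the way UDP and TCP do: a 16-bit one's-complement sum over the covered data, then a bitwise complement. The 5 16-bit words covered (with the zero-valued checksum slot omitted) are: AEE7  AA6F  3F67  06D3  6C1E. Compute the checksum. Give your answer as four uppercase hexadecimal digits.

F44F

One's-complement addition (fold any carry out of bit 15 back into bit 0):
  0xAEE7 + 0xAA6F = 0x15956 → wrap carry → 0x5957
  0x5957 + 0x3F67 = 0x098BE
  0x98BE + 0x06D3 = 0x09F91
  0x9F91 + 0x6C1E = 0x10BAF → wrap carry → 0x0BB0
One's-complement sum = 0x0BB0.
Checksum = ~0x0BB0 & 0xFFFF = 0xF44F.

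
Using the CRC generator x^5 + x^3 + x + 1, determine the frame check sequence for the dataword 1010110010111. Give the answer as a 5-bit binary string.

00110

Append 5 zeros: 101011001011100000. Divide by 101011 (XOR where the leading bit is 1):
  pos 0: 101011 XOR 101011 = 000000
  pos 8: 101110 XOR 101011 = 000101
  pos 11: 101000 XOR 101011 = 000011
Remainder (last 5 bits) = 00110. This is the CRC / FCS.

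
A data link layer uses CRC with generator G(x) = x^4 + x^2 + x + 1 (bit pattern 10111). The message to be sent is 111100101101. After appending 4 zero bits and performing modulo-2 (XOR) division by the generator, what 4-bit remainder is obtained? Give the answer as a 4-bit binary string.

Append 4 zeros: 1111001011010000. Divide by 10111 (XOR where the leading bit is 1):
  pos 0: 11110 XOR 10111 = 01001
  pos 1: 10010 XOR 10111 = 00101
  pos 3: 10110 XOR 10111 = 00001
  pos 7: 11101 XOR 10111 = 01010
  pos 8: 10100 XOR 10111 = 00011
  pos 11: 11000 XOR 10111 = 01111
Remainder (last 4 bits) = 1111. This is the CRC / FCS.

1111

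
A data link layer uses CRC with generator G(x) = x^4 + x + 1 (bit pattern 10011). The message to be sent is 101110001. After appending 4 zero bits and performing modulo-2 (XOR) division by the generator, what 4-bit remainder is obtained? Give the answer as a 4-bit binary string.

0100

Append 4 zeros: 1011100010000. Divide by 10011 (XOR where the leading bit is 1):
  pos 0: 10111 XOR 10011 = 00100
  pos 2: 10000 XOR 10011 = 00011
  pos 5: 11010 XOR 10011 = 01001
  pos 6: 10010 XOR 10011 = 00001
Remainder (last 4 bits) = 0100. This is the CRC / FCS.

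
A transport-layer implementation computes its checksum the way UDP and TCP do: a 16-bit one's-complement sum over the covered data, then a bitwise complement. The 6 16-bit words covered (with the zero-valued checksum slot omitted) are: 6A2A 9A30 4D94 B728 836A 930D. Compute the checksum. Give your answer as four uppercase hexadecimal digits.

One's-complement addition (fold any carry out of bit 15 back into bit 0):
  0x6A2A + 0x9A30 = 0x1045A → wrap carry → 0x045B
  0x045B + 0x4D94 = 0x051EF
  0x51EF + 0xB728 = 0x10917 → wrap carry → 0x0918
  0x0918 + 0x836A = 0x08C82
  0x8C82 + 0x930D = 0x11F8F → wrap carry → 0x1F90
One's-complement sum = 0x1F90.
Checksum = ~0x1F90 & 0xFFFF = 0xE06F.

E06F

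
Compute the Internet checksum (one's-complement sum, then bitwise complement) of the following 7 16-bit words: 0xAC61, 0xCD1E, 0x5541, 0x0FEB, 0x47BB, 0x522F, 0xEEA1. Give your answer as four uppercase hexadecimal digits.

One's-complement addition (fold any carry out of bit 15 back into bit 0):
  0xAC61 + 0xCD1E = 0x1797F → wrap carry → 0x7980
  0x7980 + 0x5541 = 0x0CEC1
  0xCEC1 + 0x0FEB = 0x0DEAC
  0xDEAC + 0x47BB = 0x12667 → wrap carry → 0x2668
  0x2668 + 0x522F = 0x07897
  0x7897 + 0xEEA1 = 0x16738 → wrap carry → 0x6739
One's-complement sum = 0x6739.
Checksum = ~0x6739 & 0xFFFF = 0x98C6.

98C6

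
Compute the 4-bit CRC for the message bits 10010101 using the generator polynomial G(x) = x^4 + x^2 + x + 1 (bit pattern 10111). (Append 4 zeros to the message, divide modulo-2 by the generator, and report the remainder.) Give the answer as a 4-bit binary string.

1001

Append 4 zeros: 100101010000. Divide by 10111 (XOR where the leading bit is 1):
  pos 0: 10010 XOR 10111 = 00101
  pos 2: 10110 XOR 10111 = 00001
  pos 6: 11000 XOR 10111 = 01111
  pos 7: 11110 XOR 10111 = 01001
Remainder (last 4 bits) = 1001. This is the CRC / FCS.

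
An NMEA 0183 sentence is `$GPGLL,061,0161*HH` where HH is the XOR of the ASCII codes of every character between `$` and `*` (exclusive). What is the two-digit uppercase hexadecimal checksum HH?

XOR the ASCII codes of the payload characters:
  'G' = 0x47 → acc = 0x47
  'P' = 0x50 → acc = 0x17
  'G' = 0x47 → acc = 0x50
  'L' = 0x4C → acc = 0x1C
  'L' = 0x4C → acc = 0x50
  ',' = 0x2C → acc = 0x7C
  '0' = 0x30 → acc = 0x4C
  '6' = 0x36 → acc = 0x7A
  '1' = 0x31 → acc = 0x4B
  ',' = 0x2C → acc = 0x67
  '0' = 0x30 → acc = 0x57
  '1' = 0x31 → acc = 0x66
  '6' = 0x36 → acc = 0x50
  '1' = 0x31 → acc = 0x61
Checksum = 0x61.

61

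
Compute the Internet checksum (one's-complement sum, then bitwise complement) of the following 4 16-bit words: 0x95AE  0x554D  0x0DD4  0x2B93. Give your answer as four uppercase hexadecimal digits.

One's-complement addition (fold any carry out of bit 15 back into bit 0):
  0x95AE + 0x554D = 0x0EAFB
  0xEAFB + 0x0DD4 = 0x0F8CF
  0xF8CF + 0x2B93 = 0x12462 → wrap carry → 0x2463
One's-complement sum = 0x2463.
Checksum = ~0x2463 & 0xFFFF = 0xDB9C.

DB9C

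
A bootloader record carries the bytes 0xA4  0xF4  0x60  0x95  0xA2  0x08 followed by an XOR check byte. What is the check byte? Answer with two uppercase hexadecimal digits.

XOR the bytes together:
  start with 0xA4
  0xA4 ⊕ 0xF4 = 0x50
  0x50 ⊕ 0x60 = 0x30
  0x30 ⊕ 0x95 = 0xA5
  0xA5 ⊕ 0xA2 = 0x07
  0x07 ⊕ 0x08 = 0x0F

0F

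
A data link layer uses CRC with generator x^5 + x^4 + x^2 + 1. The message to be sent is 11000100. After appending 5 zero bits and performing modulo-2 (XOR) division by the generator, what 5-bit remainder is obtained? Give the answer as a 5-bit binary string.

11001

Append 5 zeros: 1100010000000. Divide by 110101 (XOR where the leading bit is 1):
  pos 0: 110001 XOR 110101 = 000100
  pos 3: 100000 XOR 110101 = 010101
  pos 4: 101010 XOR 110101 = 011111
  pos 5: 111110 XOR 110101 = 001011
  pos 7: 101100 XOR 110101 = 011001
Remainder (last 5 bits) = 11001. This is the CRC / FCS.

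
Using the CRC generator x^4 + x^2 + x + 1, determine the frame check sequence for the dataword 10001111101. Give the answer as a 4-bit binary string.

0010

Append 4 zeros: 100011111010000. Divide by 10111 (XOR where the leading bit is 1):
  pos 0: 10001 XOR 10111 = 00110
  pos 2: 11011 XOR 10111 = 01100
  pos 3: 11001 XOR 10111 = 01110
  pos 4: 11101 XOR 10111 = 01010
  pos 5: 10100 XOR 10111 = 00011
  pos 8: 11100 XOR 10111 = 01011
  pos 9: 10110 XOR 10111 = 00001
Remainder (last 4 bits) = 0010. This is the CRC / FCS.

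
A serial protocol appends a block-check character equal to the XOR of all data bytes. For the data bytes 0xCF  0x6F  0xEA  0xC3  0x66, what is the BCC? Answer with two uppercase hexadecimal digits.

XOR the bytes together:
  start with 0xCF
  0xCF ⊕ 0x6F = 0xA0
  0xA0 ⊕ 0xEA = 0x4A
  0x4A ⊕ 0xC3 = 0x89
  0x89 ⊕ 0x66 = 0xEF

EF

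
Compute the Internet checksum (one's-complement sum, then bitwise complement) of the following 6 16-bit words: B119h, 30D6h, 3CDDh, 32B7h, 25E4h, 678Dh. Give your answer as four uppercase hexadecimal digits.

210A

One's-complement addition (fold any carry out of bit 15 back into bit 0):
  0xB119 + 0x30D6 = 0x0E1EF
  0xE1EF + 0x3CDD = 0x11ECC → wrap carry → 0x1ECD
  0x1ECD + 0x32B7 = 0x05184
  0x5184 + 0x25E4 = 0x07768
  0x7768 + 0x678D = 0x0DEF5
One's-complement sum = 0xDEF5.
Checksum = ~0xDEF5 & 0xFFFF = 0x210A.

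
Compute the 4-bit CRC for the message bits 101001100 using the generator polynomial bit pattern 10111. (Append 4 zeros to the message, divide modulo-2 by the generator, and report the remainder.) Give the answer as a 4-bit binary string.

Append 4 zeros: 1010011000000. Divide by 10111 (XOR where the leading bit is 1):
  pos 0: 10100 XOR 10111 = 00011
  pos 3: 11110 XOR 10111 = 01001
  pos 4: 10010 XOR 10111 = 00101
  pos 6: 10100 XOR 10111 = 00011
Remainder (last 4 bits) = 1100. This is the CRC / FCS.

1100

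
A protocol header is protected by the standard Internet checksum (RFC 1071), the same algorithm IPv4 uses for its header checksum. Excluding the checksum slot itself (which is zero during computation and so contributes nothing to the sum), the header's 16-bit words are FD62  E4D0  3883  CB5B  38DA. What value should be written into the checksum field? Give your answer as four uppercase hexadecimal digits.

One's-complement addition (fold any carry out of bit 15 back into bit 0):
  0xFD62 + 0xE4D0 = 0x1E232 → wrap carry → 0xE233
  0xE233 + 0x3883 = 0x11AB6 → wrap carry → 0x1AB7
  0x1AB7 + 0xCB5B = 0x0E612
  0xE612 + 0x38DA = 0x11EEC → wrap carry → 0x1EED
One's-complement sum = 0x1EED.
Checksum = ~0x1EED & 0xFFFF = 0xE112.

E112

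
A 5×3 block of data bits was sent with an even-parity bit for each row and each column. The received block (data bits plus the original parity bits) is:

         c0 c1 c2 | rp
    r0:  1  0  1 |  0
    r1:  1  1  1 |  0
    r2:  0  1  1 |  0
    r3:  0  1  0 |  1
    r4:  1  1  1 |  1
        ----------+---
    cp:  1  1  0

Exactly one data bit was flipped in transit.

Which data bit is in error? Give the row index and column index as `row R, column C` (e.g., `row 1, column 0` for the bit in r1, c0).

row 1, column 1

Recompute each row's even parity and compare to rp:
  r0: data parity 0, sent rp 0 → ok
  r1: data parity 1, sent rp 0 → mismatch
  r2: data parity 0, sent rp 0 → ok
  r3: data parity 1, sent rp 1 → ok
  r4: data parity 1, sent rp 1 → ok
Recompute each column's even parity and compare to cp:
  c0: data parity 1, sent cp 1 → ok
  c1: data parity 0, sent cp 1 → mismatch
  c2: data parity 0, sent cp 0 → ok
Exactly one row (r1) and one column (c1) fail → the flipped bit is at their intersection.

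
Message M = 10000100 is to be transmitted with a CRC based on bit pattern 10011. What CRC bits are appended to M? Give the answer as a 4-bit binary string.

Append 4 zeros: 100001000000. Divide by 10011 (XOR where the leading bit is 1):
  pos 0: 10000 XOR 10011 = 00011
  pos 3: 11100 XOR 10011 = 01111
  pos 4: 11110 XOR 10011 = 01101
  pos 5: 11010 XOR 10011 = 01001
  pos 6: 10010 XOR 10011 = 00001
Remainder (last 4 bits) = 0010. This is the CRC / FCS.

0010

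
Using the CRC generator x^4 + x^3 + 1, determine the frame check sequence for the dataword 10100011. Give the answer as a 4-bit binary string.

Append 4 zeros: 101000110000. Divide by 11001 (XOR where the leading bit is 1):
  pos 0: 10100 XOR 11001 = 01101
  pos 1: 11010 XOR 11001 = 00011
  pos 4: 11110 XOR 11001 = 00111
  pos 6: 11100 XOR 11001 = 00101
Remainder (last 4 bits) = 1010. This is the CRC / FCS.

1010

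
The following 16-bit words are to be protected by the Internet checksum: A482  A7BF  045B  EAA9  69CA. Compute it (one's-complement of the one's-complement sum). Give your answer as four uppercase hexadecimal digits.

5AEE

One's-complement addition (fold any carry out of bit 15 back into bit 0):
  0xA482 + 0xA7BF = 0x14C41 → wrap carry → 0x4C42
  0x4C42 + 0x045B = 0x0509D
  0x509D + 0xEAA9 = 0x13B46 → wrap carry → 0x3B47
  0x3B47 + 0x69CA = 0x0A511
One's-complement sum = 0xA511.
Checksum = ~0xA511 & 0xFFFF = 0x5AEE.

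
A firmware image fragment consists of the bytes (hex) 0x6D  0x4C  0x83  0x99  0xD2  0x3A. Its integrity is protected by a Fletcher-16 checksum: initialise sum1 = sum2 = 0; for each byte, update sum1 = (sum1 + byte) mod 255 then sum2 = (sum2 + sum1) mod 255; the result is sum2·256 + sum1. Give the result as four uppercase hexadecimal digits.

C8E3

Running sums (mod 255):
  after byte 0 (0x6D): sum1=109, sum2=109
  after byte 1 (0x4C): sum1=185, sum2=39
  after byte 2 (0x83): sum1=61, sum2=100
  after byte 3 (0x99): sum1=214, sum2=59
  after byte 4 (0xD2): sum1=169, sum2=228
  after byte 5 (0x3A): sum1=227, sum2=200
Checksum = sum2·256 + sum1 = 200·256 + 227 = 51427 = 0xC8E3.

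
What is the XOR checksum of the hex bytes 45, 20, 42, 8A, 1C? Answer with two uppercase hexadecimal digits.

B1

XOR the bytes together:
  start with 0x45
  0x45 ⊕ 0x20 = 0x65
  0x65 ⊕ 0x42 = 0x27
  0x27 ⊕ 0x8A = 0xAD
  0xAD ⊕ 0x1C = 0xB1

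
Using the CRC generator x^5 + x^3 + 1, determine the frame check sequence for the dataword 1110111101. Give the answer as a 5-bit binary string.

Append 5 zeros: 111011110100000. Divide by 101001 (XOR where the leading bit is 1):
  pos 0: 111011 XOR 101001 = 010010
  pos 1: 100101 XOR 101001 = 001100
  pos 3: 110010 XOR 101001 = 011011
  pos 4: 110111 XOR 101001 = 011110
  pos 5: 111100 XOR 101001 = 010101
  pos 6: 101010 XOR 101001 = 000011
Remainder (last 5 bits) = 11000. This is the CRC / FCS.

11000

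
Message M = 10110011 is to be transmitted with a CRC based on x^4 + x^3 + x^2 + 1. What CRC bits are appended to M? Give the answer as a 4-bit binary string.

0001

Append 4 zeros: 101100110000. Divide by 11101 (XOR where the leading bit is 1):
  pos 0: 10110 XOR 11101 = 01011
  pos 1: 10110 XOR 11101 = 01011
  pos 2: 10111 XOR 11101 = 01010
  pos 3: 10101 XOR 11101 = 01000
  pos 4: 10000 XOR 11101 = 01101
  pos 5: 11010 XOR 11101 = 00111
  pos 7: 11100 XOR 11101 = 00001
Remainder (last 4 bits) = 0001. This is the CRC / FCS.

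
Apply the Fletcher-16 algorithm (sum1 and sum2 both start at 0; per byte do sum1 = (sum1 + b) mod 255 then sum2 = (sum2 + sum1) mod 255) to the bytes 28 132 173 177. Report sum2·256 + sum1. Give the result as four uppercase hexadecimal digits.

0B00

Running sums (mod 255):
  after byte 0 (28): sum1=28, sum2=28
  after byte 1 (132): sum1=160, sum2=188
  after byte 2 (173): sum1=78, sum2=11
  after byte 3 (177): sum1=0, sum2=11
Checksum = sum2·256 + sum1 = 11·256 + 0 = 2816 = 0x0B00.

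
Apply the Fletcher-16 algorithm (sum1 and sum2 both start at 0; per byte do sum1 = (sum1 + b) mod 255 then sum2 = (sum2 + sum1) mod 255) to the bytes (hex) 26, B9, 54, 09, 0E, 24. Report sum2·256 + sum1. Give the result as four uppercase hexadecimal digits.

326F

Running sums (mod 255):
  after byte 0 (26): sum1=38, sum2=38
  after byte 1 (B9): sum1=223, sum2=6
  after byte 2 (54): sum1=52, sum2=58
  after byte 3 (09): sum1=61, sum2=119
  after byte 4 (0E): sum1=75, sum2=194
  after byte 5 (24): sum1=111, sum2=50
Checksum = sum2·256 + sum1 = 50·256 + 111 = 12911 = 0x326F.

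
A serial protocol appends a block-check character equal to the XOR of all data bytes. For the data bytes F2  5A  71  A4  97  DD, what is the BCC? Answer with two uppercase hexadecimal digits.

XOR the bytes together:
  start with 0xF2
  0xF2 ⊕ 0x5A = 0xA8
  0xA8 ⊕ 0x71 = 0xD9
  0xD9 ⊕ 0xA4 = 0x7D
  0x7D ⊕ 0x97 = 0xEA
  0xEA ⊕ 0xDD = 0x37

37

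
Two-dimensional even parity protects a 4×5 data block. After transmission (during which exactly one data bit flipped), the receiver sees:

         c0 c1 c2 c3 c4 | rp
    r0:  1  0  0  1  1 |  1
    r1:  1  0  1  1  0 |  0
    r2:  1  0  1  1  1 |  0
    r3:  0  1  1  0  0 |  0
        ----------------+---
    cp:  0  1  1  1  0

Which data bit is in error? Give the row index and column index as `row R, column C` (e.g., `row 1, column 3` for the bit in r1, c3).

row 1, column 0

Recompute each row's even parity and compare to rp:
  r0: data parity 1, sent rp 1 → ok
  r1: data parity 1, sent rp 0 → mismatch
  r2: data parity 0, sent rp 0 → ok
  r3: data parity 0, sent rp 0 → ok
Recompute each column's even parity and compare to cp:
  c0: data parity 1, sent cp 0 → mismatch
  c1: data parity 1, sent cp 1 → ok
  c2: data parity 1, sent cp 1 → ok
  c3: data parity 1, sent cp 1 → ok
  c4: data parity 0, sent cp 0 → ok
Exactly one row (r1) and one column (c0) fail → the flipped bit is at their intersection.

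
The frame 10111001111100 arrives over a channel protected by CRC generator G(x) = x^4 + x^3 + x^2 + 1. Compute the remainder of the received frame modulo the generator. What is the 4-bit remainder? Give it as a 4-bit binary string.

Modulo-2 division of 10111001111100 by 11101:
  pos 0: 10111 XOR 11101 = 01010
  pos 1: 10100 XOR 11101 = 01001
  pos 2: 10010 XOR 11101 = 01111
  pos 3: 11111 XOR 11101 = 00010
  pos 6: 10111 XOR 11101 = 01010
  pos 7: 10101 XOR 11101 = 01000
  pos 8: 10000 XOR 11101 = 01101
  pos 9: 11010 XOR 11101 = 00111
Remainder = 0111 (nonzero — an error is detected).

0111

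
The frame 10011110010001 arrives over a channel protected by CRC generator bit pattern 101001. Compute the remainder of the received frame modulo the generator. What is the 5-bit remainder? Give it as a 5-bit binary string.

Modulo-2 division of 10011110010001 by 101001:
  pos 0: 100111 XOR 101001 = 001110
  pos 2: 111010 XOR 101001 = 010011
  pos 3: 100110 XOR 101001 = 001111
  pos 5: 111110 XOR 101001 = 010111
  pos 6: 101110 XOR 101001 = 000111
Remainder = 11101 (nonzero — an error is detected).

11101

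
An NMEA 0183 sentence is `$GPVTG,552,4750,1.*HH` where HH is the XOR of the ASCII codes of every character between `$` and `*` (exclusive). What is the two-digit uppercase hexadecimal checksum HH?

XOR the ASCII codes of the payload characters:
  'G' = 0x47 → acc = 0x47
  'P' = 0x50 → acc = 0x17
  'V' = 0x56 → acc = 0x41
  'T' = 0x54 → acc = 0x15
  'G' = 0x47 → acc = 0x52
  ',' = 0x2C → acc = 0x7E
  '5' = 0x35 → acc = 0x4B
  '5' = 0x35 → acc = 0x7E
  '2' = 0x32 → acc = 0x4C
  ',' = 0x2C → acc = 0x60
  '4' = 0x34 → acc = 0x54
  '7' = 0x37 → acc = 0x63
  '5' = 0x35 → acc = 0x56
  '0' = 0x30 → acc = 0x66
  ',' = 0x2C → acc = 0x4A
  '1' = 0x31 → acc = 0x7B
  '.' = 0x2E → acc = 0x55
Checksum = 0x55.

55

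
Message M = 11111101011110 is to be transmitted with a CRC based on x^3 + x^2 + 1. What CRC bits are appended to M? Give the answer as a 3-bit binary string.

010

Append 3 zeros: 11111101011110000. Divide by 1101 (XOR where the leading bit is 1):
  pos 0: 1111 XOR 1101 = 0010
  pos 2: 1011 XOR 1101 = 0110
  pos 3: 1100 XOR 1101 = 0001
  pos 6: 1101 XOR 1101 = 0000
  pos 10: 1110 XOR 1101 = 0011
  pos 12: 1100 XOR 1101 = 0001
Remainder (last 3 bits) = 010. This is the CRC / FCS.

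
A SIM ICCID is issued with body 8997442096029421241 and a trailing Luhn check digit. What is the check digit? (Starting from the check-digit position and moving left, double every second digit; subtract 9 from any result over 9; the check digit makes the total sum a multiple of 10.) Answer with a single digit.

Partial digits right→left: 1 4 2 1 2 4 9 2 0 6 9 0 2 4 4 7 9 9 8
Double every second digit counting from the check-digit position (so the 1st, 3rd, 5th, ... of the partial from the right).
  doubled (with −9 where >9): 2 4 4 9 0 9 4 8 9 7 → sum 56
  kept as-is: 4 1 4 2 6 0 4 7 9 → sum 37
Total = 56 + 37 = 93.
Check digit = (10 − (93 mod 10)) mod 10 = 7.

7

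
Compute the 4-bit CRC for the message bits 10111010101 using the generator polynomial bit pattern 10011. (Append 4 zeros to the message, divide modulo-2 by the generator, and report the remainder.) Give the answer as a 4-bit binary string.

0101

Append 4 zeros: 101110101010000. Divide by 10011 (XOR where the leading bit is 1):
  pos 0: 10111 XOR 10011 = 00100
  pos 2: 10001 XOR 10011 = 00010
  pos 5: 10010 XOR 10011 = 00001
  pos 9: 11000 XOR 10011 = 01011
  pos 10: 10110 XOR 10011 = 00101
Remainder (last 4 bits) = 0101. This is the CRC / FCS.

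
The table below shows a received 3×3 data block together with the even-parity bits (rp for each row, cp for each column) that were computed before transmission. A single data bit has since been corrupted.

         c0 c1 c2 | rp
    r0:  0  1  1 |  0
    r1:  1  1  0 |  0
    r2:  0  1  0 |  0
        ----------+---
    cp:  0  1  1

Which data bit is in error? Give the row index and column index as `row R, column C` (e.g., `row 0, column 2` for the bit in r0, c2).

row 2, column 0

Recompute each row's even parity and compare to rp:
  r0: data parity 0, sent rp 0 → ok
  r1: data parity 0, sent rp 0 → ok
  r2: data parity 1, sent rp 0 → mismatch
Recompute each column's even parity and compare to cp:
  c0: data parity 1, sent cp 0 → mismatch
  c1: data parity 1, sent cp 1 → ok
  c2: data parity 1, sent cp 1 → ok
Exactly one row (r2) and one column (c0) fail → the flipped bit is at their intersection.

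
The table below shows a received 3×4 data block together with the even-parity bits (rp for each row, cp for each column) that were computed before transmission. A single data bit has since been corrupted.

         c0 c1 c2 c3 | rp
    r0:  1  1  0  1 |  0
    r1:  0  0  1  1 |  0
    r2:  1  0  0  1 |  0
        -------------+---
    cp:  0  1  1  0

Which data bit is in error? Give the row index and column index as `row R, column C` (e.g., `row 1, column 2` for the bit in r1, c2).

Recompute each row's even parity and compare to rp:
  r0: data parity 1, sent rp 0 → mismatch
  r1: data parity 0, sent rp 0 → ok
  r2: data parity 0, sent rp 0 → ok
Recompute each column's even parity and compare to cp:
  c0: data parity 0, sent cp 0 → ok
  c1: data parity 1, sent cp 1 → ok
  c2: data parity 1, sent cp 1 → ok
  c3: data parity 1, sent cp 0 → mismatch
Exactly one row (r0) and one column (c3) fail → the flipped bit is at their intersection.

row 0, column 3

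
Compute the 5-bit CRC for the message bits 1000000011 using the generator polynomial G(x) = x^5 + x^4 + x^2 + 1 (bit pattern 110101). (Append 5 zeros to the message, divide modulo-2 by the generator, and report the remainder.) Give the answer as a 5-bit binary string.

10000

Append 5 zeros: 100000001100000. Divide by 110101 (XOR where the leading bit is 1):
  pos 0: 100000 XOR 110101 = 010101
  pos 1: 101010 XOR 110101 = 011111
  pos 2: 111110 XOR 110101 = 001011
  pos 4: 101111 XOR 110101 = 011010
  pos 5: 110100 XOR 110101 = 000001
Remainder (last 5 bits) = 10000. This is the CRC / FCS.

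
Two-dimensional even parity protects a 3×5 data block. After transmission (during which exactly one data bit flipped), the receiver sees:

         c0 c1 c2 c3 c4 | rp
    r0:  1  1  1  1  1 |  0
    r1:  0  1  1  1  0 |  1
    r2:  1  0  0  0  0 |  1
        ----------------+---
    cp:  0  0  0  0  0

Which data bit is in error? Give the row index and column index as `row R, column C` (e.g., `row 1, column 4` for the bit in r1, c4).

row 0, column 4

Recompute each row's even parity and compare to rp:
  r0: data parity 1, sent rp 0 → mismatch
  r1: data parity 1, sent rp 1 → ok
  r2: data parity 1, sent rp 1 → ok
Recompute each column's even parity and compare to cp:
  c0: data parity 0, sent cp 0 → ok
  c1: data parity 0, sent cp 0 → ok
  c2: data parity 0, sent cp 0 → ok
  c3: data parity 0, sent cp 0 → ok
  c4: data parity 1, sent cp 0 → mismatch
Exactly one row (r0) and one column (c4) fail → the flipped bit is at their intersection.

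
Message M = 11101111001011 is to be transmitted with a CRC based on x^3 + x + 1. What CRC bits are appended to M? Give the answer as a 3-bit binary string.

001

Append 3 zeros: 11101111001011000. Divide by 1011 (XOR where the leading bit is 1):
  pos 0: 1110 XOR 1011 = 0101
  pos 1: 1011 XOR 1011 = 0000
  pos 5: 1110 XOR 1011 = 0101
  pos 6: 1010 XOR 1011 = 0001
  pos 9: 1101 XOR 1011 = 0110
  pos 10: 1101 XOR 1011 = 0110
  pos 11: 1100 XOR 1011 = 0111
  pos 12: 1110 XOR 1011 = 0101
  pos 13: 1010 XOR 1011 = 0001
Remainder (last 3 bits) = 001. This is the CRC / FCS.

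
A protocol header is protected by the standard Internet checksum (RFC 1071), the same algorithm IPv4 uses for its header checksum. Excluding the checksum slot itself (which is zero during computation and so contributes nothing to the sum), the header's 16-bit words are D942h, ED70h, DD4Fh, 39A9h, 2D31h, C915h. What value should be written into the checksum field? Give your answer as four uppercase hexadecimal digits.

2C0C

One's-complement addition (fold any carry out of bit 15 back into bit 0):
  0xD942 + 0xED70 = 0x1C6B2 → wrap carry → 0xC6B3
  0xC6B3 + 0xDD4F = 0x1A402 → wrap carry → 0xA403
  0xA403 + 0x39A9 = 0x0DDAC
  0xDDAC + 0x2D31 = 0x10ADD → wrap carry → 0x0ADE
  0x0ADE + 0xC915 = 0x0D3F3
One's-complement sum = 0xD3F3.
Checksum = ~0xD3F3 & 0xFFFF = 0x2C0C.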